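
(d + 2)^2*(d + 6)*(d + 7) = d^4 + 17*d^3 + 98*d^2 + 220*d + 168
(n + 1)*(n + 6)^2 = n^3 + 13*n^2 + 48*n + 36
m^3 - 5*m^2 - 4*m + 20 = (m - 5)*(m - 2)*(m + 2)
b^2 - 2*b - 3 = (b - 3)*(b + 1)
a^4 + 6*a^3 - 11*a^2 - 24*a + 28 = (a - 2)*(a - 1)*(a + 2)*(a + 7)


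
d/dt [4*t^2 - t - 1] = 8*t - 1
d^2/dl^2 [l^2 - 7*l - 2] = 2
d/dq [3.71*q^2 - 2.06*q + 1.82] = 7.42*q - 2.06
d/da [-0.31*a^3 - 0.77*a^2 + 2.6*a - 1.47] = -0.93*a^2 - 1.54*a + 2.6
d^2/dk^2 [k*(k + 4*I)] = 2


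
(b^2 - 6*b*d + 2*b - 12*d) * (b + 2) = b^3 - 6*b^2*d + 4*b^2 - 24*b*d + 4*b - 24*d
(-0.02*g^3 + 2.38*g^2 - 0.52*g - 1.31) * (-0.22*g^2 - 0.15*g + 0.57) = 0.0044*g^5 - 0.5206*g^4 - 0.254*g^3 + 1.7228*g^2 - 0.0999*g - 0.7467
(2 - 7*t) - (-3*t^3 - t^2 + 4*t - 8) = 3*t^3 + t^2 - 11*t + 10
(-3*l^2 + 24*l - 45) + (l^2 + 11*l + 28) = -2*l^2 + 35*l - 17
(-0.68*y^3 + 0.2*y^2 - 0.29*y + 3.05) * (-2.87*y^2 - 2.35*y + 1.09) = 1.9516*y^5 + 1.024*y^4 - 0.3789*y^3 - 7.854*y^2 - 7.4836*y + 3.3245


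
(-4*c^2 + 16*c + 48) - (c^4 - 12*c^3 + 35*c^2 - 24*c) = -c^4 + 12*c^3 - 39*c^2 + 40*c + 48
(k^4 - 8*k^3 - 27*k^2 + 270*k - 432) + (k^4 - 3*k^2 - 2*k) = 2*k^4 - 8*k^3 - 30*k^2 + 268*k - 432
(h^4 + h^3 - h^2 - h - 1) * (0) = 0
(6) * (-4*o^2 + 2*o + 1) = -24*o^2 + 12*o + 6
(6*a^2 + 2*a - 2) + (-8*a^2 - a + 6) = -2*a^2 + a + 4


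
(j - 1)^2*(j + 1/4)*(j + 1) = j^4 - 3*j^3/4 - 5*j^2/4 + 3*j/4 + 1/4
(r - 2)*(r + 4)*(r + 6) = r^3 + 8*r^2 + 4*r - 48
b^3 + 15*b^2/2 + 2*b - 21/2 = (b - 1)*(b + 3/2)*(b + 7)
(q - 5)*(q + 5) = q^2 - 25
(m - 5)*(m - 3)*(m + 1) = m^3 - 7*m^2 + 7*m + 15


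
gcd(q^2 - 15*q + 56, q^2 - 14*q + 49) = q - 7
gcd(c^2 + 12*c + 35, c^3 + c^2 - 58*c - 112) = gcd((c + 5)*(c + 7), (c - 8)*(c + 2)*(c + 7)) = c + 7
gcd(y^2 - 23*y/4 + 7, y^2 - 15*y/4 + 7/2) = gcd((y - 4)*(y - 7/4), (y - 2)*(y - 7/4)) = y - 7/4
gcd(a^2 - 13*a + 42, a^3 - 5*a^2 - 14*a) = a - 7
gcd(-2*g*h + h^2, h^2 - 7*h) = h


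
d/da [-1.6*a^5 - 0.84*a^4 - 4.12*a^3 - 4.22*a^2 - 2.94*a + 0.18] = -8.0*a^4 - 3.36*a^3 - 12.36*a^2 - 8.44*a - 2.94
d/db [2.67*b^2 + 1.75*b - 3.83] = 5.34*b + 1.75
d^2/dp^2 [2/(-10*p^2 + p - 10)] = 4*(100*p^2 - 10*p - (20*p - 1)^2 + 100)/(10*p^2 - p + 10)^3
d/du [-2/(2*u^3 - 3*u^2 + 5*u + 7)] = 2*(6*u^2 - 6*u + 5)/(2*u^3 - 3*u^2 + 5*u + 7)^2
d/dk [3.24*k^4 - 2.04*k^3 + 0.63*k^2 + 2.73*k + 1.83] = 12.96*k^3 - 6.12*k^2 + 1.26*k + 2.73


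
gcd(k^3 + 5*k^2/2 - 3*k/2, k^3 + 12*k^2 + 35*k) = k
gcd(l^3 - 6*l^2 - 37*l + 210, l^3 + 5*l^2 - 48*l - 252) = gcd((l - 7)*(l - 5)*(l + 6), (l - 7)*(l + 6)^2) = l^2 - l - 42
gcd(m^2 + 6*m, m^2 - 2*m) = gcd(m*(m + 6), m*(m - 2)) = m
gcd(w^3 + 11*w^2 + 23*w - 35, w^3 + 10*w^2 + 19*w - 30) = w^2 + 4*w - 5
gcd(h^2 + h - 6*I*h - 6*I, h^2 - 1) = h + 1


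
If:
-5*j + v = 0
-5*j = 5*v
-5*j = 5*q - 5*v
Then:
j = 0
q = 0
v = 0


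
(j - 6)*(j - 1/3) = j^2 - 19*j/3 + 2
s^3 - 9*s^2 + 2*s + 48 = (s - 8)*(s - 3)*(s + 2)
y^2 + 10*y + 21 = (y + 3)*(y + 7)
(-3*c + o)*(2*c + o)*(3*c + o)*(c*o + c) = -18*c^4*o - 18*c^4 - 9*c^3*o^2 - 9*c^3*o + 2*c^2*o^3 + 2*c^2*o^2 + c*o^4 + c*o^3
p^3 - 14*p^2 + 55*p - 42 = (p - 7)*(p - 6)*(p - 1)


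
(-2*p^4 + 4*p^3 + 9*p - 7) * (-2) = 4*p^4 - 8*p^3 - 18*p + 14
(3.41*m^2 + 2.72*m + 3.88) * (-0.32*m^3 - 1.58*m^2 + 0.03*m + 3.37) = -1.0912*m^5 - 6.2582*m^4 - 5.4369*m^3 + 5.4429*m^2 + 9.2828*m + 13.0756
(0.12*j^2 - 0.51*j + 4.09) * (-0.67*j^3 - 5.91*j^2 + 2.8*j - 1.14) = -0.0804*j^5 - 0.3675*j^4 + 0.6098*j^3 - 25.7367*j^2 + 12.0334*j - 4.6626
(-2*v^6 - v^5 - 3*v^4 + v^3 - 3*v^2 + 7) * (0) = 0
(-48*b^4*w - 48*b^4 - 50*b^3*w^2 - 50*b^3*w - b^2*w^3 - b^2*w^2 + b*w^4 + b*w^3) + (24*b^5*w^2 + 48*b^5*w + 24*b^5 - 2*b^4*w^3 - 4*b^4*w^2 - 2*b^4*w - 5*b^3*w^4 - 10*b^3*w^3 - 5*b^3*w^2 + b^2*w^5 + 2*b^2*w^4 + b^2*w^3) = 24*b^5*w^2 + 48*b^5*w + 24*b^5 - 2*b^4*w^3 - 4*b^4*w^2 - 50*b^4*w - 48*b^4 - 5*b^3*w^4 - 10*b^3*w^3 - 55*b^3*w^2 - 50*b^3*w + b^2*w^5 + 2*b^2*w^4 - b^2*w^2 + b*w^4 + b*w^3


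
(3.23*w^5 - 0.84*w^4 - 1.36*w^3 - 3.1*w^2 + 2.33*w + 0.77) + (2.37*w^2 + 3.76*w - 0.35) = 3.23*w^5 - 0.84*w^4 - 1.36*w^3 - 0.73*w^2 + 6.09*w + 0.42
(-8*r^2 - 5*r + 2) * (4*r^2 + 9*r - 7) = -32*r^4 - 92*r^3 + 19*r^2 + 53*r - 14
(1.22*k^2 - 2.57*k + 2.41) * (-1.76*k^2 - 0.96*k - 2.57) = -2.1472*k^4 + 3.352*k^3 - 4.9098*k^2 + 4.2913*k - 6.1937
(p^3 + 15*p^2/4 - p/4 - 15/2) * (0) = 0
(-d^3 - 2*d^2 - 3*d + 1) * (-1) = d^3 + 2*d^2 + 3*d - 1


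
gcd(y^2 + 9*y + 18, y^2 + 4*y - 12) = y + 6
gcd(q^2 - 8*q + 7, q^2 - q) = q - 1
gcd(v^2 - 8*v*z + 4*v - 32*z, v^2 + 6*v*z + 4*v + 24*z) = v + 4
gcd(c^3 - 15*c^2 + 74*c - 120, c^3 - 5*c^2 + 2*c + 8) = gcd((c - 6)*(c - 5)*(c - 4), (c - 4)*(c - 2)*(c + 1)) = c - 4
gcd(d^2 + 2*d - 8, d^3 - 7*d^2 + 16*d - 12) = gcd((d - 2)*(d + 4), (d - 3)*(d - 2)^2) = d - 2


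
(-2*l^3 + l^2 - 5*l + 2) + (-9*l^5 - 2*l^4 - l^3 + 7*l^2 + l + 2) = -9*l^5 - 2*l^4 - 3*l^3 + 8*l^2 - 4*l + 4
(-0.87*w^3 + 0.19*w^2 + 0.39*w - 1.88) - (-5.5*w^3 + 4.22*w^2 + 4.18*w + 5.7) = 4.63*w^3 - 4.03*w^2 - 3.79*w - 7.58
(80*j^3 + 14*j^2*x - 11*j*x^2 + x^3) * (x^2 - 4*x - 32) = 80*j^3*x^2 - 320*j^3*x - 2560*j^3 + 14*j^2*x^3 - 56*j^2*x^2 - 448*j^2*x - 11*j*x^4 + 44*j*x^3 + 352*j*x^2 + x^5 - 4*x^4 - 32*x^3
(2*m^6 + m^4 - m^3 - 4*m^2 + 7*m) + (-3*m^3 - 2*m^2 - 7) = 2*m^6 + m^4 - 4*m^3 - 6*m^2 + 7*m - 7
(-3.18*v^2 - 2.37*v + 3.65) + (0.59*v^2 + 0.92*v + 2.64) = -2.59*v^2 - 1.45*v + 6.29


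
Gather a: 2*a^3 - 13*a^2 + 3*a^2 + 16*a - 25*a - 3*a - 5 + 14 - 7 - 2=2*a^3 - 10*a^2 - 12*a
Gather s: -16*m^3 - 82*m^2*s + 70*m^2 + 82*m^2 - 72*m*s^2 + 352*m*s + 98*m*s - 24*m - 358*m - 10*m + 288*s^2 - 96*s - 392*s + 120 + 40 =-16*m^3 + 152*m^2 - 392*m + s^2*(288 - 72*m) + s*(-82*m^2 + 450*m - 488) + 160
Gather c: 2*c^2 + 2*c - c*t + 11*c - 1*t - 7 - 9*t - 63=2*c^2 + c*(13 - t) - 10*t - 70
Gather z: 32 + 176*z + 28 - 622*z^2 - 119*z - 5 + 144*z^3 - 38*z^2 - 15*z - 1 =144*z^3 - 660*z^2 + 42*z + 54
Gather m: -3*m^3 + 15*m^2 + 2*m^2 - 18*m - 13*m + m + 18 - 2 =-3*m^3 + 17*m^2 - 30*m + 16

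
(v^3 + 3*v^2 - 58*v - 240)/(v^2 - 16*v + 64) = (v^2 + 11*v + 30)/(v - 8)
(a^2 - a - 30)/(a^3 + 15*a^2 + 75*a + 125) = (a - 6)/(a^2 + 10*a + 25)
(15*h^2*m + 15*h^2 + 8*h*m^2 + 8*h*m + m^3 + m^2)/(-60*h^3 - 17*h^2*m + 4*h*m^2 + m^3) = (-m - 1)/(4*h - m)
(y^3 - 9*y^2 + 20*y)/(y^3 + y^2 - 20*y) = (y - 5)/(y + 5)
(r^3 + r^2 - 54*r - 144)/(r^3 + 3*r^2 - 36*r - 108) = (r - 8)/(r - 6)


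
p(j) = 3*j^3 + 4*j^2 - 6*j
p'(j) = 9*j^2 + 8*j - 6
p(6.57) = 984.02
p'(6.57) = 435.04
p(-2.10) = 2.46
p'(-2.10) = 16.89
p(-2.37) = -3.25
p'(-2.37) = 25.59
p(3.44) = 148.82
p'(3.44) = 128.02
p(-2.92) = -23.07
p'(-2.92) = 47.38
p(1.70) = 16.10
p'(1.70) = 33.61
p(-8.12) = -1293.70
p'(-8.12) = 522.45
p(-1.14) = 7.59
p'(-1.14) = -3.42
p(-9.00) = -1809.00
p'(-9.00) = 651.00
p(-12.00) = -4536.00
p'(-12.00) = 1194.00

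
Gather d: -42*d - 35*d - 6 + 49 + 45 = 88 - 77*d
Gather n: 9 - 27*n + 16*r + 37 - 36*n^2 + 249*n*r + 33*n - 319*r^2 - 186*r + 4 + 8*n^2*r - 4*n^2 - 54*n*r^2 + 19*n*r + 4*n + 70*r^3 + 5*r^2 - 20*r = n^2*(8*r - 40) + n*(-54*r^2 + 268*r + 10) + 70*r^3 - 314*r^2 - 190*r + 50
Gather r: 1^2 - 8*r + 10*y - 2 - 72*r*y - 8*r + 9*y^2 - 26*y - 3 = r*(-72*y - 16) + 9*y^2 - 16*y - 4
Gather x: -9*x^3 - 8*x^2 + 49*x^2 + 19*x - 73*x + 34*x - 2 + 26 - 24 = -9*x^3 + 41*x^2 - 20*x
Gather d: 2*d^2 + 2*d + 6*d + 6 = 2*d^2 + 8*d + 6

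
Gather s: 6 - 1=5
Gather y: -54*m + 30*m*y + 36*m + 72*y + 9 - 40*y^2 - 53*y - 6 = -18*m - 40*y^2 + y*(30*m + 19) + 3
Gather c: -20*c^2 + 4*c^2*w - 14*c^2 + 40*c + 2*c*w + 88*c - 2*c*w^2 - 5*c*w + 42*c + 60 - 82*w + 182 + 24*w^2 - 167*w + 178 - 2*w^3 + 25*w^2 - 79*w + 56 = c^2*(4*w - 34) + c*(-2*w^2 - 3*w + 170) - 2*w^3 + 49*w^2 - 328*w + 476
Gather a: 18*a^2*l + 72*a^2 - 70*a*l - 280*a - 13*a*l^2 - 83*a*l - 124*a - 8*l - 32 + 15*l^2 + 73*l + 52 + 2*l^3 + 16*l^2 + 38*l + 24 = a^2*(18*l + 72) + a*(-13*l^2 - 153*l - 404) + 2*l^3 + 31*l^2 + 103*l + 44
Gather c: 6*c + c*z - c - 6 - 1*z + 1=c*(z + 5) - z - 5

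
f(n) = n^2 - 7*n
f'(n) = 2*n - 7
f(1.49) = -8.21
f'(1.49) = -4.02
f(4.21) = -11.75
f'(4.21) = 1.42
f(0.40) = -2.64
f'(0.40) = -6.20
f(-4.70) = 54.99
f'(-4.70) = -16.40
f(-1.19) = 9.75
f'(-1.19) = -9.38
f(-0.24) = 1.74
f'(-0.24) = -7.48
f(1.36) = -7.67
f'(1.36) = -4.28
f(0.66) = -4.18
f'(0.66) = -5.68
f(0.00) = 0.00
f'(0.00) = -7.00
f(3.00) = -12.00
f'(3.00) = -1.00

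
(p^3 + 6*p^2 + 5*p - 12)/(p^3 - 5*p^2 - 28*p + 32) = (p + 3)/(p - 8)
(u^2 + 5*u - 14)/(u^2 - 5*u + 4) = (u^2 + 5*u - 14)/(u^2 - 5*u + 4)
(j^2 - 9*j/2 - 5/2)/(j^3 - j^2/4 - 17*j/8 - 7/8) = 4*(j - 5)/(4*j^2 - 3*j - 7)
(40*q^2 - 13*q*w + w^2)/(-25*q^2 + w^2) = (-8*q + w)/(5*q + w)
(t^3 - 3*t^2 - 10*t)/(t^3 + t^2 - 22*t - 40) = t/(t + 4)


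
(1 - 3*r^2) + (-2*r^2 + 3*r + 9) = -5*r^2 + 3*r + 10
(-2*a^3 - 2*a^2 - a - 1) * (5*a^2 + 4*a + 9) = -10*a^5 - 18*a^4 - 31*a^3 - 27*a^2 - 13*a - 9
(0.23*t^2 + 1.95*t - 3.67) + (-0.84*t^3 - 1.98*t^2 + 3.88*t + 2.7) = -0.84*t^3 - 1.75*t^2 + 5.83*t - 0.97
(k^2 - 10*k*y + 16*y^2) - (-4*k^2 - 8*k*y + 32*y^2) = 5*k^2 - 2*k*y - 16*y^2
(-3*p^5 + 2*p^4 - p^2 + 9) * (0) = 0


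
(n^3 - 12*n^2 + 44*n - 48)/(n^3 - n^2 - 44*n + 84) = (n - 4)/(n + 7)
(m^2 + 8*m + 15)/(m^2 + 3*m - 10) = (m + 3)/(m - 2)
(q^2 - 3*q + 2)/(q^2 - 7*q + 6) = (q - 2)/(q - 6)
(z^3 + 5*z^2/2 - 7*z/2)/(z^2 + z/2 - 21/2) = z*(z - 1)/(z - 3)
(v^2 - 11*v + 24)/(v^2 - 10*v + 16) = (v - 3)/(v - 2)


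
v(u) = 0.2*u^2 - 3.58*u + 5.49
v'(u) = 0.4*u - 3.58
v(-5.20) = 29.51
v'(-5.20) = -5.66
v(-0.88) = 8.80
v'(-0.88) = -3.93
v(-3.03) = 18.17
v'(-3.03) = -4.79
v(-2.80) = 17.08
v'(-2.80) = -4.70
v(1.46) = 0.69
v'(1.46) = -3.00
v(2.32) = -1.74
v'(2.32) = -2.65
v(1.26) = 1.30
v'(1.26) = -3.08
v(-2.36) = 15.05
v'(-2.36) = -4.52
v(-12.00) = 77.25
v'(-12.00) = -8.38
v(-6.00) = 34.17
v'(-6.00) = -5.98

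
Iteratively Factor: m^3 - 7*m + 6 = (m + 3)*(m^2 - 3*m + 2) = (m - 2)*(m + 3)*(m - 1)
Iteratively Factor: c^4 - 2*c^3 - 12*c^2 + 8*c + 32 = (c - 2)*(c^3 - 12*c - 16) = (c - 2)*(c + 2)*(c^2 - 2*c - 8) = (c - 4)*(c - 2)*(c + 2)*(c + 2)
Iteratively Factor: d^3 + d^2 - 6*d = (d - 2)*(d^2 + 3*d) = d*(d - 2)*(d + 3)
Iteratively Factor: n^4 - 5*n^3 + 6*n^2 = (n - 3)*(n^3 - 2*n^2) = n*(n - 3)*(n^2 - 2*n) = n^2*(n - 3)*(n - 2)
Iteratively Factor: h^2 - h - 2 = (h + 1)*(h - 2)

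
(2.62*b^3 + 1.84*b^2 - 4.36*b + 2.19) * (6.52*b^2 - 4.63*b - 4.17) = 17.0824*b^5 - 0.133799999999999*b^4 - 47.8718*b^3 + 26.7928*b^2 + 8.0415*b - 9.1323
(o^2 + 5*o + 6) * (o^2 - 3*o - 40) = o^4 + 2*o^3 - 49*o^2 - 218*o - 240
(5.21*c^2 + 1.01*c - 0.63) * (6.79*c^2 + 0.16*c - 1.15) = 35.3759*c^4 + 7.6915*c^3 - 10.1076*c^2 - 1.2623*c + 0.7245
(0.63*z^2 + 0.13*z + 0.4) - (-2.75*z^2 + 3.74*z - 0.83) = 3.38*z^2 - 3.61*z + 1.23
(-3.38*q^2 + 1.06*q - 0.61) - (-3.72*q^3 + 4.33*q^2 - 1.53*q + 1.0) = 3.72*q^3 - 7.71*q^2 + 2.59*q - 1.61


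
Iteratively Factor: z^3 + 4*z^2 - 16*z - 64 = (z + 4)*(z^2 - 16) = (z - 4)*(z + 4)*(z + 4)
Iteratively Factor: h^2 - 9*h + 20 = (h - 4)*(h - 5)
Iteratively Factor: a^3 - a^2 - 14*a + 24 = (a - 3)*(a^2 + 2*a - 8) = (a - 3)*(a - 2)*(a + 4)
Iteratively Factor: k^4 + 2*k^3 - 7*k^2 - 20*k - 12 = (k + 1)*(k^3 + k^2 - 8*k - 12) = (k + 1)*(k + 2)*(k^2 - k - 6) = (k + 1)*(k + 2)^2*(k - 3)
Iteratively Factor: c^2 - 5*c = (c - 5)*(c)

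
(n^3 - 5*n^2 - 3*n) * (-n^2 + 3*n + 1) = -n^5 + 8*n^4 - 11*n^3 - 14*n^2 - 3*n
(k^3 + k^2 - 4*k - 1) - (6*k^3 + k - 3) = -5*k^3 + k^2 - 5*k + 2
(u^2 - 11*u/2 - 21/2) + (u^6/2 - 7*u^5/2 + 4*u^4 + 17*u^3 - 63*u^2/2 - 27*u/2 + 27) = u^6/2 - 7*u^5/2 + 4*u^4 + 17*u^3 - 61*u^2/2 - 19*u + 33/2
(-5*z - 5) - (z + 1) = -6*z - 6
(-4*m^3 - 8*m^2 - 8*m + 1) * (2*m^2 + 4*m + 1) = -8*m^5 - 32*m^4 - 52*m^3 - 38*m^2 - 4*m + 1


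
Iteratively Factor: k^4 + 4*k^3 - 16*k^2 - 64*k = (k + 4)*(k^3 - 16*k) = (k + 4)^2*(k^2 - 4*k) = k*(k + 4)^2*(k - 4)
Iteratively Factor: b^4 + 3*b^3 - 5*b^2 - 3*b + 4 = (b - 1)*(b^3 + 4*b^2 - b - 4) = (b - 1)*(b + 1)*(b^2 + 3*b - 4) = (b - 1)^2*(b + 1)*(b + 4)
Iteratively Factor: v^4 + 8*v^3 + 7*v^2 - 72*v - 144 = (v + 4)*(v^3 + 4*v^2 - 9*v - 36) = (v - 3)*(v + 4)*(v^2 + 7*v + 12) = (v - 3)*(v + 3)*(v + 4)*(v + 4)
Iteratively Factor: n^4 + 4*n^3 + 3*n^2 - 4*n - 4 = (n - 1)*(n^3 + 5*n^2 + 8*n + 4) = (n - 1)*(n + 2)*(n^2 + 3*n + 2) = (n - 1)*(n + 1)*(n + 2)*(n + 2)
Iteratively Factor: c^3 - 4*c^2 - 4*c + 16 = (c - 2)*(c^2 - 2*c - 8) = (c - 2)*(c + 2)*(c - 4)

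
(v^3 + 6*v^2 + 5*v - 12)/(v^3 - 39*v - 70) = (-v^3 - 6*v^2 - 5*v + 12)/(-v^3 + 39*v + 70)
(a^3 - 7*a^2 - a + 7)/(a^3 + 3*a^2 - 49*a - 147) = (a^2 - 1)/(a^2 + 10*a + 21)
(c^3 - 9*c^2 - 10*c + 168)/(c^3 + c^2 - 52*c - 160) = (c^2 - 13*c + 42)/(c^2 - 3*c - 40)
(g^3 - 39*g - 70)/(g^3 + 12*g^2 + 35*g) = (g^2 - 5*g - 14)/(g*(g + 7))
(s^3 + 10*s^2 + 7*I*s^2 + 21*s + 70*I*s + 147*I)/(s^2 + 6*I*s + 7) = (s^2 + 10*s + 21)/(s - I)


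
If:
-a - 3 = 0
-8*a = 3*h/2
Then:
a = -3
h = 16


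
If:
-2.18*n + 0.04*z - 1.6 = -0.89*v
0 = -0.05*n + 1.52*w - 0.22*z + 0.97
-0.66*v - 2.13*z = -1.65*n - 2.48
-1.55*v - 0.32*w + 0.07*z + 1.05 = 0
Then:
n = -0.39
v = 0.82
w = -0.56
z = 0.61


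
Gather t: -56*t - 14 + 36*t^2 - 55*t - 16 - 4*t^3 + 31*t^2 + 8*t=-4*t^3 + 67*t^2 - 103*t - 30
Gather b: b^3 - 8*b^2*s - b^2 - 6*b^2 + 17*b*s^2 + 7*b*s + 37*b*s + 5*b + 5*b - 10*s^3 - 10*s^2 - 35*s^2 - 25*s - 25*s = b^3 + b^2*(-8*s - 7) + b*(17*s^2 + 44*s + 10) - 10*s^3 - 45*s^2 - 50*s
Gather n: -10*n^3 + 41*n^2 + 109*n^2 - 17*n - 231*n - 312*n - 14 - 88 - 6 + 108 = -10*n^3 + 150*n^2 - 560*n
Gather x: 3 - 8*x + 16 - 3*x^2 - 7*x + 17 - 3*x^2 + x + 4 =-6*x^2 - 14*x + 40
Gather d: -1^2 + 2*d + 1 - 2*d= 0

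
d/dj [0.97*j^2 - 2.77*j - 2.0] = 1.94*j - 2.77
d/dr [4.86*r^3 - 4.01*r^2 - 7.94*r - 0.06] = 14.58*r^2 - 8.02*r - 7.94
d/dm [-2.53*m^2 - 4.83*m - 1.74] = -5.06*m - 4.83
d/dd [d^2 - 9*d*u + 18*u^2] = 2*d - 9*u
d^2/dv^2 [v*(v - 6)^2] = 6*v - 24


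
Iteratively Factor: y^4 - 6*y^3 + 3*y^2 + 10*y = (y - 5)*(y^3 - y^2 - 2*y) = (y - 5)*(y - 2)*(y^2 + y) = y*(y - 5)*(y - 2)*(y + 1)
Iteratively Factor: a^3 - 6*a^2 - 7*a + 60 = (a - 5)*(a^2 - a - 12) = (a - 5)*(a + 3)*(a - 4)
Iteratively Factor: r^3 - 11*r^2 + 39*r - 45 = (r - 3)*(r^2 - 8*r + 15) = (r - 3)^2*(r - 5)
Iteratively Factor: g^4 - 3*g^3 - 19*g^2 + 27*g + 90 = (g - 5)*(g^3 + 2*g^2 - 9*g - 18) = (g - 5)*(g + 3)*(g^2 - g - 6) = (g - 5)*(g + 2)*(g + 3)*(g - 3)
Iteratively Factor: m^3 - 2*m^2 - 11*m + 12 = (m - 4)*(m^2 + 2*m - 3) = (m - 4)*(m - 1)*(m + 3)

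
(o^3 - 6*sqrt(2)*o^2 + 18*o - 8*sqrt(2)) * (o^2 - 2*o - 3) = o^5 - 6*sqrt(2)*o^4 - 2*o^4 + 15*o^3 + 12*sqrt(2)*o^3 - 36*o^2 + 10*sqrt(2)*o^2 - 54*o + 16*sqrt(2)*o + 24*sqrt(2)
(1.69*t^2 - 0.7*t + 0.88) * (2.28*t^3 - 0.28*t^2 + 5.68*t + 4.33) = 3.8532*t^5 - 2.0692*t^4 + 11.8016*t^3 + 3.0953*t^2 + 1.9674*t + 3.8104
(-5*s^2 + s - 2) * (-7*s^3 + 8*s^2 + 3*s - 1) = 35*s^5 - 47*s^4 + 7*s^3 - 8*s^2 - 7*s + 2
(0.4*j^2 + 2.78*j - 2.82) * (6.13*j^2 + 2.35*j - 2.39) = 2.452*j^4 + 17.9814*j^3 - 11.7096*j^2 - 13.2712*j + 6.7398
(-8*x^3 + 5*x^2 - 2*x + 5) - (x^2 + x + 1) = -8*x^3 + 4*x^2 - 3*x + 4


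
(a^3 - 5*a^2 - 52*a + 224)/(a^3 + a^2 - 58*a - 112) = (a - 4)/(a + 2)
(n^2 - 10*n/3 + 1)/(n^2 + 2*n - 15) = (n - 1/3)/(n + 5)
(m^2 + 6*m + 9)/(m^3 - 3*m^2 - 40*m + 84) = (m^2 + 6*m + 9)/(m^3 - 3*m^2 - 40*m + 84)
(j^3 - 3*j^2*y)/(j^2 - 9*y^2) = j^2/(j + 3*y)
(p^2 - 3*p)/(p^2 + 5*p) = (p - 3)/(p + 5)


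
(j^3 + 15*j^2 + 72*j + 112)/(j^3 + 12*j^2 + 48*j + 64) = (j + 7)/(j + 4)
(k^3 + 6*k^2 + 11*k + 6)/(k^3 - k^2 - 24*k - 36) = (k + 1)/(k - 6)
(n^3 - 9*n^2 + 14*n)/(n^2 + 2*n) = (n^2 - 9*n + 14)/(n + 2)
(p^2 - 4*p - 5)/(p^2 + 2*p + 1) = (p - 5)/(p + 1)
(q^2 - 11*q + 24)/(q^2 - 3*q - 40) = (q - 3)/(q + 5)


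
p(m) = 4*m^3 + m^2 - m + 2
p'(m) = 12*m^2 + 2*m - 1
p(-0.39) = 2.30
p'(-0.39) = 0.05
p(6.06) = 922.84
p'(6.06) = 451.80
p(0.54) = 2.38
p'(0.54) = 3.58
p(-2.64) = -61.99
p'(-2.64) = 77.36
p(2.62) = 78.18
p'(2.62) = 86.61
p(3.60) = 197.98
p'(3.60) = 161.72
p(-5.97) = -807.49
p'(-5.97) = 414.75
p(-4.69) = -383.96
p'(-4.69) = 253.57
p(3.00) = 116.00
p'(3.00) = 113.00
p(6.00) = 896.00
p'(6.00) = 443.00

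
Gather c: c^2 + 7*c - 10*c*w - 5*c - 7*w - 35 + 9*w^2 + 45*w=c^2 + c*(2 - 10*w) + 9*w^2 + 38*w - 35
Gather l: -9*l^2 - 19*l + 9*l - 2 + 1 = -9*l^2 - 10*l - 1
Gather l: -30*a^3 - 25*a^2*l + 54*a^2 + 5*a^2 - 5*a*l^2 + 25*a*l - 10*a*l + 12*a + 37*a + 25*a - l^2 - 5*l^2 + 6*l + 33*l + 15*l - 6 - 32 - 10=-30*a^3 + 59*a^2 + 74*a + l^2*(-5*a - 6) + l*(-25*a^2 + 15*a + 54) - 48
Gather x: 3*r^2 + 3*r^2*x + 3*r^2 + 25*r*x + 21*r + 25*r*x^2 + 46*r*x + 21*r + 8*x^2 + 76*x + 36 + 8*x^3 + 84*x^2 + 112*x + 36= 6*r^2 + 42*r + 8*x^3 + x^2*(25*r + 92) + x*(3*r^2 + 71*r + 188) + 72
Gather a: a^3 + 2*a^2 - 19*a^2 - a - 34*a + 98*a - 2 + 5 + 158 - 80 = a^3 - 17*a^2 + 63*a + 81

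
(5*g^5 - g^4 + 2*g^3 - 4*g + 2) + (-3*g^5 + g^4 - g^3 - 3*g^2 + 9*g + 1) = 2*g^5 + g^3 - 3*g^2 + 5*g + 3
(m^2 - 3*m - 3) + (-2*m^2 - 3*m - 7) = -m^2 - 6*m - 10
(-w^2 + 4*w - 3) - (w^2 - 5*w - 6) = -2*w^2 + 9*w + 3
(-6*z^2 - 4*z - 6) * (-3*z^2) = 18*z^4 + 12*z^3 + 18*z^2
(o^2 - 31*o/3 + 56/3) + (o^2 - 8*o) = 2*o^2 - 55*o/3 + 56/3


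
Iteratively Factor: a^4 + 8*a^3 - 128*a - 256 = (a + 4)*(a^3 + 4*a^2 - 16*a - 64) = (a + 4)^2*(a^2 - 16) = (a + 4)^3*(a - 4)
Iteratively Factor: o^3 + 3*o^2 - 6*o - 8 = (o + 4)*(o^2 - o - 2) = (o - 2)*(o + 4)*(o + 1)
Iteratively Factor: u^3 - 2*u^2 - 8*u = (u - 4)*(u^2 + 2*u) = (u - 4)*(u + 2)*(u)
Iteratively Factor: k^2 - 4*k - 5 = (k - 5)*(k + 1)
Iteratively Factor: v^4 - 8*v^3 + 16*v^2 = (v - 4)*(v^3 - 4*v^2) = (v - 4)^2*(v^2) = v*(v - 4)^2*(v)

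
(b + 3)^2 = b^2 + 6*b + 9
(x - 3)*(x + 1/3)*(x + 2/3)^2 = x^4 - 4*x^3/3 - 37*x^2/9 - 68*x/27 - 4/9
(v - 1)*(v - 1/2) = v^2 - 3*v/2 + 1/2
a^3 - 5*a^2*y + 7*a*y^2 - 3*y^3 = (a - 3*y)*(a - y)^2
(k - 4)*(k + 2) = k^2 - 2*k - 8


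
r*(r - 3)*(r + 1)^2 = r^4 - r^3 - 5*r^2 - 3*r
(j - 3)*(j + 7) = j^2 + 4*j - 21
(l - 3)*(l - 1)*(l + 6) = l^3 + 2*l^2 - 21*l + 18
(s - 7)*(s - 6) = s^2 - 13*s + 42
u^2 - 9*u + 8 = (u - 8)*(u - 1)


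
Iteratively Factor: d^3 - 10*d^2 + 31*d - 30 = (d - 5)*(d^2 - 5*d + 6) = (d - 5)*(d - 2)*(d - 3)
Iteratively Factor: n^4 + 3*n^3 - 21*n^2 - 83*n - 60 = (n + 1)*(n^3 + 2*n^2 - 23*n - 60) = (n + 1)*(n + 3)*(n^2 - n - 20) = (n + 1)*(n + 3)*(n + 4)*(n - 5)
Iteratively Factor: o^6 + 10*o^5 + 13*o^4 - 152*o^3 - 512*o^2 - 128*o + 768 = (o - 1)*(o^5 + 11*o^4 + 24*o^3 - 128*o^2 - 640*o - 768) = (o - 1)*(o + 4)*(o^4 + 7*o^3 - 4*o^2 - 112*o - 192) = (o - 1)*(o + 3)*(o + 4)*(o^3 + 4*o^2 - 16*o - 64) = (o - 4)*(o - 1)*(o + 3)*(o + 4)*(o^2 + 8*o + 16) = (o - 4)*(o - 1)*(o + 3)*(o + 4)^2*(o + 4)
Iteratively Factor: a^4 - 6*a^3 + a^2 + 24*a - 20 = (a + 2)*(a^3 - 8*a^2 + 17*a - 10) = (a - 5)*(a + 2)*(a^2 - 3*a + 2) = (a - 5)*(a - 1)*(a + 2)*(a - 2)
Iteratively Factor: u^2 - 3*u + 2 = (u - 1)*(u - 2)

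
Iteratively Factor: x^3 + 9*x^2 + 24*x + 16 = (x + 1)*(x^2 + 8*x + 16) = (x + 1)*(x + 4)*(x + 4)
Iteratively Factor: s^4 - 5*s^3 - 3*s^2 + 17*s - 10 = (s + 2)*(s^3 - 7*s^2 + 11*s - 5) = (s - 1)*(s + 2)*(s^2 - 6*s + 5) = (s - 5)*(s - 1)*(s + 2)*(s - 1)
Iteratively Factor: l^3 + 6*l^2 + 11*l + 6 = (l + 3)*(l^2 + 3*l + 2) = (l + 2)*(l + 3)*(l + 1)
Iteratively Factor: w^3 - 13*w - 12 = (w + 1)*(w^2 - w - 12) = (w - 4)*(w + 1)*(w + 3)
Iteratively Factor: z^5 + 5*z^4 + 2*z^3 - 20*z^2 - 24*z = (z - 2)*(z^4 + 7*z^3 + 16*z^2 + 12*z) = (z - 2)*(z + 2)*(z^3 + 5*z^2 + 6*z) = z*(z - 2)*(z + 2)*(z^2 + 5*z + 6) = z*(z - 2)*(z + 2)*(z + 3)*(z + 2)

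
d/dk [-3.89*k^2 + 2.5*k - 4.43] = 2.5 - 7.78*k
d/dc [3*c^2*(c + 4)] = 3*c*(3*c + 8)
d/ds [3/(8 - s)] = 3/(s - 8)^2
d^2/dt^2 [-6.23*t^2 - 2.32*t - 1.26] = -12.4600000000000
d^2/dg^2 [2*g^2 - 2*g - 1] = 4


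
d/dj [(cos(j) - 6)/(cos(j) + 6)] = -12*sin(j)/(cos(j) + 6)^2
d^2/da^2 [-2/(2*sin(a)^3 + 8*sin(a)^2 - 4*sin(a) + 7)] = 4*(18*sin(a)^6 + 88*sin(a)^5 + 96*sin(a)^4 - 239*sin(a)^3 - 272*sin(a)^2 + 152*sin(a) + 40)/(2*sin(a)^3 + 8*sin(a)^2 - 4*sin(a) + 7)^3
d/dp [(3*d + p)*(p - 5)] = 3*d + 2*p - 5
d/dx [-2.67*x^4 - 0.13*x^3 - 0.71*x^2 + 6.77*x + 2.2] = -10.68*x^3 - 0.39*x^2 - 1.42*x + 6.77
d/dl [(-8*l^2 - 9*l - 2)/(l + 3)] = (-8*l^2 - 48*l - 25)/(l^2 + 6*l + 9)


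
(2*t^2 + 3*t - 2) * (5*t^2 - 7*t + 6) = 10*t^4 + t^3 - 19*t^2 + 32*t - 12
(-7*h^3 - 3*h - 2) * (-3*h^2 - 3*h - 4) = 21*h^5 + 21*h^4 + 37*h^3 + 15*h^2 + 18*h + 8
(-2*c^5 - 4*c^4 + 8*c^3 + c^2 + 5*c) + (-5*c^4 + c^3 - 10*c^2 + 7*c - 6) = -2*c^5 - 9*c^4 + 9*c^3 - 9*c^2 + 12*c - 6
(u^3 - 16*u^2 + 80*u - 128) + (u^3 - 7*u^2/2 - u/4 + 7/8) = 2*u^3 - 39*u^2/2 + 319*u/4 - 1017/8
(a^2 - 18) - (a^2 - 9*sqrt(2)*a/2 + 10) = 9*sqrt(2)*a/2 - 28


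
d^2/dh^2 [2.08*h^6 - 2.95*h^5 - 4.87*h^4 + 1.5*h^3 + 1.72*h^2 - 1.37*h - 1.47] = 62.4*h^4 - 59.0*h^3 - 58.44*h^2 + 9.0*h + 3.44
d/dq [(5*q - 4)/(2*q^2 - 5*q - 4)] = 2*(-5*q^2 + 8*q - 20)/(4*q^4 - 20*q^3 + 9*q^2 + 40*q + 16)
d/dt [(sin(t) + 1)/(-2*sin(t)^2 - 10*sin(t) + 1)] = (4*sin(t) - cos(2*t) + 12)*cos(t)/(10*sin(t) - cos(2*t))^2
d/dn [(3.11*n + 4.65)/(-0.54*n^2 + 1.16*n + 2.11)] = (1.6794*n^2 + 5.022*n + 1.1681)/(0.2916*n^4 - 1.2528*n^3 - 0.9332*n^2 + 4.8952*n + 4.4521)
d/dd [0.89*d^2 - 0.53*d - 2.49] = 1.78*d - 0.53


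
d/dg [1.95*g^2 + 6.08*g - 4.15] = 3.9*g + 6.08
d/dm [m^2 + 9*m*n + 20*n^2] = 2*m + 9*n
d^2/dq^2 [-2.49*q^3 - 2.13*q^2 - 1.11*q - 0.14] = -14.94*q - 4.26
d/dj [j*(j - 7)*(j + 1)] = 3*j^2 - 12*j - 7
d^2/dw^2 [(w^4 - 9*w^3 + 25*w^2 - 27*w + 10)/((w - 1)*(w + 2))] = 2*(w^3 + 6*w^2 + 12*w - 76)/(w^3 + 6*w^2 + 12*w + 8)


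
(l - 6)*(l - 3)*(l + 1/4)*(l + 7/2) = l^4 - 21*l^3/4 - 119*l^2/8 + 477*l/8 + 63/4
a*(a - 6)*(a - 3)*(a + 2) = a^4 - 7*a^3 + 36*a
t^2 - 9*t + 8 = (t - 8)*(t - 1)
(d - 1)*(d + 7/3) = d^2 + 4*d/3 - 7/3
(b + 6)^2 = b^2 + 12*b + 36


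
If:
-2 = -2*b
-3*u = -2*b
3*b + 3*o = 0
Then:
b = 1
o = -1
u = 2/3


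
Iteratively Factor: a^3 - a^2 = (a)*(a^2 - a) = a*(a - 1)*(a)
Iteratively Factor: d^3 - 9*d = (d)*(d^2 - 9) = d*(d - 3)*(d + 3)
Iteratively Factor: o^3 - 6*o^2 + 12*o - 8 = (o - 2)*(o^2 - 4*o + 4) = (o - 2)^2*(o - 2)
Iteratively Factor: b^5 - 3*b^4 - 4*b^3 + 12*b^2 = (b + 2)*(b^4 - 5*b^3 + 6*b^2) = (b - 3)*(b + 2)*(b^3 - 2*b^2) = (b - 3)*(b - 2)*(b + 2)*(b^2) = b*(b - 3)*(b - 2)*(b + 2)*(b)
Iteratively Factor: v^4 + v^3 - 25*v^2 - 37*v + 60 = (v + 3)*(v^3 - 2*v^2 - 19*v + 20) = (v - 1)*(v + 3)*(v^2 - v - 20) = (v - 1)*(v + 3)*(v + 4)*(v - 5)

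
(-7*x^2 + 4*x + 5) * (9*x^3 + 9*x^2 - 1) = -63*x^5 - 27*x^4 + 81*x^3 + 52*x^2 - 4*x - 5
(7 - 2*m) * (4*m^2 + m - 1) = -8*m^3 + 26*m^2 + 9*m - 7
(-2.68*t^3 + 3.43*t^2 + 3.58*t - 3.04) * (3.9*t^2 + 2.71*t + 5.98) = -10.452*t^5 + 6.1142*t^4 + 7.2309*t^3 + 18.3572*t^2 + 13.17*t - 18.1792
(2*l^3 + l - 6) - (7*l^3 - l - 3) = -5*l^3 + 2*l - 3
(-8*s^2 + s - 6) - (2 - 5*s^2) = -3*s^2 + s - 8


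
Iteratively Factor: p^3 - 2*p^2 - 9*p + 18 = (p - 2)*(p^2 - 9) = (p - 2)*(p + 3)*(p - 3)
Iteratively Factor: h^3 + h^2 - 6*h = (h + 3)*(h^2 - 2*h) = (h - 2)*(h + 3)*(h)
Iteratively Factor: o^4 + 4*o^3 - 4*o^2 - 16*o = (o - 2)*(o^3 + 6*o^2 + 8*o) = (o - 2)*(o + 2)*(o^2 + 4*o) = o*(o - 2)*(o + 2)*(o + 4)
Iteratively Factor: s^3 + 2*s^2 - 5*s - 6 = (s + 3)*(s^2 - s - 2) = (s + 1)*(s + 3)*(s - 2)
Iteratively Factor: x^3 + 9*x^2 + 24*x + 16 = (x + 1)*(x^2 + 8*x + 16) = (x + 1)*(x + 4)*(x + 4)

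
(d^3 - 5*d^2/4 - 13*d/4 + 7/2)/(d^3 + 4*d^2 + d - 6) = (4*d^2 - d - 14)/(4*(d^2 + 5*d + 6))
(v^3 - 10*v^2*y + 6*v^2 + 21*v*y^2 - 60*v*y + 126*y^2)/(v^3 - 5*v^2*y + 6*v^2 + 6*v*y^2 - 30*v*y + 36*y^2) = (-v + 7*y)/(-v + 2*y)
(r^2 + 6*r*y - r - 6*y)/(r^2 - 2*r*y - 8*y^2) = (-r^2 - 6*r*y + r + 6*y)/(-r^2 + 2*r*y + 8*y^2)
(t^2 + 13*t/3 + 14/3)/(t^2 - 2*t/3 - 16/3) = (3*t + 7)/(3*t - 8)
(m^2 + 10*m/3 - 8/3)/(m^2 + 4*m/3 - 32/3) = (3*m - 2)/(3*m - 8)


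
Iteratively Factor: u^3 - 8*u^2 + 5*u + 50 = (u - 5)*(u^2 - 3*u - 10) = (u - 5)^2*(u + 2)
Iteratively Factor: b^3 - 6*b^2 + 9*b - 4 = (b - 1)*(b^2 - 5*b + 4) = (b - 4)*(b - 1)*(b - 1)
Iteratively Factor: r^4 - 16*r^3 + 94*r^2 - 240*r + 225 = (r - 3)*(r^3 - 13*r^2 + 55*r - 75) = (r - 5)*(r - 3)*(r^2 - 8*r + 15) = (r - 5)^2*(r - 3)*(r - 3)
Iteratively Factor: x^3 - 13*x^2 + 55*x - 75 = (x - 3)*(x^2 - 10*x + 25) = (x - 5)*(x - 3)*(x - 5)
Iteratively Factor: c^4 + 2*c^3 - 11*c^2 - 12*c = (c)*(c^3 + 2*c^2 - 11*c - 12) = c*(c + 1)*(c^2 + c - 12) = c*(c - 3)*(c + 1)*(c + 4)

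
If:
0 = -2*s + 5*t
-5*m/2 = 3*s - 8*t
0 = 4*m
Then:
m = 0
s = 0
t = 0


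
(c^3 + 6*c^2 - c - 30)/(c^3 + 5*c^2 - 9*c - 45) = (c - 2)/(c - 3)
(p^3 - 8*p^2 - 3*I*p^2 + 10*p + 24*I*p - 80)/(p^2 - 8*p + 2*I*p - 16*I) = p - 5*I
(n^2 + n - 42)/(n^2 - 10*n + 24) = (n + 7)/(n - 4)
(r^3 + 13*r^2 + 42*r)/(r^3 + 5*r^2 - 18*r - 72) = r*(r + 7)/(r^2 - r - 12)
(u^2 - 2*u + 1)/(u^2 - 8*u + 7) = (u - 1)/(u - 7)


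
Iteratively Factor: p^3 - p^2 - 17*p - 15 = (p + 1)*(p^2 - 2*p - 15) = (p - 5)*(p + 1)*(p + 3)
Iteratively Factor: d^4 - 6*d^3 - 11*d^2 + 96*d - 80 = (d - 4)*(d^3 - 2*d^2 - 19*d + 20) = (d - 4)*(d - 1)*(d^2 - d - 20) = (d - 4)*(d - 1)*(d + 4)*(d - 5)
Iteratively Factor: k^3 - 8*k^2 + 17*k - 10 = (k - 5)*(k^2 - 3*k + 2) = (k - 5)*(k - 2)*(k - 1)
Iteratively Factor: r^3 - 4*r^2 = (r - 4)*(r^2) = r*(r - 4)*(r)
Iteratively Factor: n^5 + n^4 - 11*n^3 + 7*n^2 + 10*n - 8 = (n + 4)*(n^4 - 3*n^3 + n^2 + 3*n - 2) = (n - 1)*(n + 4)*(n^3 - 2*n^2 - n + 2) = (n - 2)*(n - 1)*(n + 4)*(n^2 - 1) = (n - 2)*(n - 1)^2*(n + 4)*(n + 1)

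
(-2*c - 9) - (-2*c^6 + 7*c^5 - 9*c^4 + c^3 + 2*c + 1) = 2*c^6 - 7*c^5 + 9*c^4 - c^3 - 4*c - 10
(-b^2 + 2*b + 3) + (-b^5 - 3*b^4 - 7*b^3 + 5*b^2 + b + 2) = -b^5 - 3*b^4 - 7*b^3 + 4*b^2 + 3*b + 5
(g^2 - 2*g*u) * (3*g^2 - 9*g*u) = 3*g^4 - 15*g^3*u + 18*g^2*u^2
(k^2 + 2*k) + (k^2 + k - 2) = 2*k^2 + 3*k - 2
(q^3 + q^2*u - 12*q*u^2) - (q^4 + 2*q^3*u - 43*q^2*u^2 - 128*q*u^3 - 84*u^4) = -q^4 - 2*q^3*u + q^3 + 43*q^2*u^2 + q^2*u + 128*q*u^3 - 12*q*u^2 + 84*u^4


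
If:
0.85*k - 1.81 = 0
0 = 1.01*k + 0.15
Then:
No Solution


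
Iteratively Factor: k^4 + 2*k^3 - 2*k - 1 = (k + 1)*(k^3 + k^2 - k - 1) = (k + 1)^2*(k^2 - 1) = (k + 1)^3*(k - 1)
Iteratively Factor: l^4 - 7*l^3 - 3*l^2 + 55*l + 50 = (l + 1)*(l^3 - 8*l^2 + 5*l + 50) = (l - 5)*(l + 1)*(l^2 - 3*l - 10) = (l - 5)^2*(l + 1)*(l + 2)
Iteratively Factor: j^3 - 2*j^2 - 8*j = (j - 4)*(j^2 + 2*j) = (j - 4)*(j + 2)*(j)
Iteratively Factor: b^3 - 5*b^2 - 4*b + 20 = (b - 2)*(b^2 - 3*b - 10) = (b - 5)*(b - 2)*(b + 2)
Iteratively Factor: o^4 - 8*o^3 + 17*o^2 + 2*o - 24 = (o - 2)*(o^3 - 6*o^2 + 5*o + 12) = (o - 2)*(o + 1)*(o^2 - 7*o + 12) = (o - 3)*(o - 2)*(o + 1)*(o - 4)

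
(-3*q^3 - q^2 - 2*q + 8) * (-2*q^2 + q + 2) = 6*q^5 - q^4 - 3*q^3 - 20*q^2 + 4*q + 16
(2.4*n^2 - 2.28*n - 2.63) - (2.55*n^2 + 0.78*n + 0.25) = -0.15*n^2 - 3.06*n - 2.88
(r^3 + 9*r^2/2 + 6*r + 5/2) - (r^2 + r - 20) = r^3 + 7*r^2/2 + 5*r + 45/2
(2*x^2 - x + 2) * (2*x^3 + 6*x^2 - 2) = 4*x^5 + 10*x^4 - 2*x^3 + 8*x^2 + 2*x - 4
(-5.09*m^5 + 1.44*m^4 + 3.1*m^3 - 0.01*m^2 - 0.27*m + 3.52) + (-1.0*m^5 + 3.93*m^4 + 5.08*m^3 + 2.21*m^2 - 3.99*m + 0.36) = -6.09*m^5 + 5.37*m^4 + 8.18*m^3 + 2.2*m^2 - 4.26*m + 3.88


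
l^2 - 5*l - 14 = (l - 7)*(l + 2)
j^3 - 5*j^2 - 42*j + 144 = (j - 8)*(j - 3)*(j + 6)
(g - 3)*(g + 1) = g^2 - 2*g - 3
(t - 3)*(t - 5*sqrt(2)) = t^2 - 5*sqrt(2)*t - 3*t + 15*sqrt(2)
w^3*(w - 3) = w^4 - 3*w^3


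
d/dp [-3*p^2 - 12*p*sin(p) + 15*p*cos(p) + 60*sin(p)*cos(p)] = -15*p*sin(p) - 12*p*cos(p) - 6*p - 12*sin(p) + 15*cos(p) + 60*cos(2*p)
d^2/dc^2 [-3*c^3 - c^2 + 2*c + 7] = -18*c - 2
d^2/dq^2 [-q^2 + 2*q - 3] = -2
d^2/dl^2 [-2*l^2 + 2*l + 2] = -4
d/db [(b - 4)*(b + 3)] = 2*b - 1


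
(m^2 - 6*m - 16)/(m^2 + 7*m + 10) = (m - 8)/(m + 5)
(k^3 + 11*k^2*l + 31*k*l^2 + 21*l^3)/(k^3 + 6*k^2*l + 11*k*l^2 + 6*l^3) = (k + 7*l)/(k + 2*l)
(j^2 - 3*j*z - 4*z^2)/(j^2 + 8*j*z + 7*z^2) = (j - 4*z)/(j + 7*z)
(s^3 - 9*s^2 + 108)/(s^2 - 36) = (s^2 - 3*s - 18)/(s + 6)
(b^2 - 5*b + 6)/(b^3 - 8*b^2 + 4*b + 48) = (b^2 - 5*b + 6)/(b^3 - 8*b^2 + 4*b + 48)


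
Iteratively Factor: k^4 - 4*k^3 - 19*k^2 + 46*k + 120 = (k + 3)*(k^3 - 7*k^2 + 2*k + 40) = (k - 5)*(k + 3)*(k^2 - 2*k - 8) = (k - 5)*(k - 4)*(k + 3)*(k + 2)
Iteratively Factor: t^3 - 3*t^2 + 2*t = (t)*(t^2 - 3*t + 2) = t*(t - 1)*(t - 2)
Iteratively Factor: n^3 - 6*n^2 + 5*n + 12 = (n - 3)*(n^2 - 3*n - 4) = (n - 4)*(n - 3)*(n + 1)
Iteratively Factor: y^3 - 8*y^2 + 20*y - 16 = (y - 2)*(y^2 - 6*y + 8) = (y - 2)^2*(y - 4)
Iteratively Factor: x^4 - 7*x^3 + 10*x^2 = (x)*(x^3 - 7*x^2 + 10*x) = x*(x - 5)*(x^2 - 2*x) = x*(x - 5)*(x - 2)*(x)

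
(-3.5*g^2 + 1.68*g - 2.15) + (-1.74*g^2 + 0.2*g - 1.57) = -5.24*g^2 + 1.88*g - 3.72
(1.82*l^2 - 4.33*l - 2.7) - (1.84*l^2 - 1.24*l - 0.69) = -0.02*l^2 - 3.09*l - 2.01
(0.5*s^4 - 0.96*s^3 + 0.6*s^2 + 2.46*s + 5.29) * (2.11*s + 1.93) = 1.055*s^5 - 1.0606*s^4 - 0.5868*s^3 + 6.3486*s^2 + 15.9097*s + 10.2097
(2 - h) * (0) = 0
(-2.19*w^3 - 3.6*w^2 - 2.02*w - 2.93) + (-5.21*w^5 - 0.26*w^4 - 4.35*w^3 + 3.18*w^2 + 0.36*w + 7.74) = -5.21*w^5 - 0.26*w^4 - 6.54*w^3 - 0.42*w^2 - 1.66*w + 4.81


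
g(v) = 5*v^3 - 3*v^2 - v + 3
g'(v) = 15*v^2 - 6*v - 1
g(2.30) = 45.66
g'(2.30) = 64.55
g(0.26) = 2.63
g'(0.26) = -1.55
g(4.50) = 393.38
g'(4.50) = 275.75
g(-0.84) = -1.24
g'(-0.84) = 14.62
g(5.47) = 726.10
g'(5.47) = 414.99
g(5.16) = 604.90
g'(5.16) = 367.42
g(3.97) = 264.60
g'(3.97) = 211.59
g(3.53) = 182.02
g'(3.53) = 164.73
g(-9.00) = -3876.00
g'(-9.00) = 1268.00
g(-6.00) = -1179.00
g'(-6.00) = 575.00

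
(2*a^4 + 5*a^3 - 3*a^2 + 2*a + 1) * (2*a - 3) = 4*a^5 + 4*a^4 - 21*a^3 + 13*a^2 - 4*a - 3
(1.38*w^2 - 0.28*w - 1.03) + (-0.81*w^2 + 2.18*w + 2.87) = 0.57*w^2 + 1.9*w + 1.84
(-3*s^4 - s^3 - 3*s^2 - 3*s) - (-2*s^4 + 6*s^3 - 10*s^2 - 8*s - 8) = -s^4 - 7*s^3 + 7*s^2 + 5*s + 8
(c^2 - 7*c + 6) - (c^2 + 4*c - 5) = 11 - 11*c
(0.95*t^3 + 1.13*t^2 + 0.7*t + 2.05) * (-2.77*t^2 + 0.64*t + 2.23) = -2.6315*t^5 - 2.5221*t^4 + 0.9027*t^3 - 2.7106*t^2 + 2.873*t + 4.5715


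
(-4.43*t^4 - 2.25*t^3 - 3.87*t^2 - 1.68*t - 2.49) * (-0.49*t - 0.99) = 2.1707*t^5 + 5.4882*t^4 + 4.1238*t^3 + 4.6545*t^2 + 2.8833*t + 2.4651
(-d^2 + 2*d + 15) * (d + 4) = -d^3 - 2*d^2 + 23*d + 60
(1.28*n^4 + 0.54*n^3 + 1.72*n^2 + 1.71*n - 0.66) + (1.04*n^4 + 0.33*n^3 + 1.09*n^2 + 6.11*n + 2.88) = 2.32*n^4 + 0.87*n^3 + 2.81*n^2 + 7.82*n + 2.22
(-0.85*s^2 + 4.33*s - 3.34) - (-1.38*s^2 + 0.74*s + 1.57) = 0.53*s^2 + 3.59*s - 4.91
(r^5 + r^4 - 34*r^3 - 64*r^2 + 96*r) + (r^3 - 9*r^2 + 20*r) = r^5 + r^4 - 33*r^3 - 73*r^2 + 116*r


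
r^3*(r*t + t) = r^4*t + r^3*t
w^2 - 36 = (w - 6)*(w + 6)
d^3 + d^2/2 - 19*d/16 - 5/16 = (d - 1)*(d + 1/4)*(d + 5/4)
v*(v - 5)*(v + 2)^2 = v^4 - v^3 - 16*v^2 - 20*v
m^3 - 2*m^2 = m^2*(m - 2)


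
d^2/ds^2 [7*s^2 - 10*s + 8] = 14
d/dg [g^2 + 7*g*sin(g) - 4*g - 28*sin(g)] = 7*g*cos(g) + 2*g + 7*sin(g) - 28*cos(g) - 4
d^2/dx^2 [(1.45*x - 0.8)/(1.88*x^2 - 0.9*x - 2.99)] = ((5.618 - 16.356*x)*(-1.88*x^2 + 0.9*x + 2.99) - (1.45*x - 0.8)*(3.76*x - 0.9)*(7.52*x - 1.8))/(-1.88*x^2 + 0.9*x + 2.99)^3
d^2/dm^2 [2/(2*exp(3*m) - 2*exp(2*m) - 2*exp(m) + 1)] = 4*((-9*exp(2*m) + 4*exp(m) + 1)*(2*exp(3*m) - 2*exp(2*m) - 2*exp(m) + 1) + 4*(-3*exp(2*m) + 2*exp(m) + 1)^2*exp(m))*exp(m)/(2*exp(3*m) - 2*exp(2*m) - 2*exp(m) + 1)^3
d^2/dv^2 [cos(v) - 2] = -cos(v)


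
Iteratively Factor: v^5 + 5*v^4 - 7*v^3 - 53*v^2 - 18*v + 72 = (v - 3)*(v^4 + 8*v^3 + 17*v^2 - 2*v - 24) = (v - 3)*(v + 2)*(v^3 + 6*v^2 + 5*v - 12) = (v - 3)*(v + 2)*(v + 3)*(v^2 + 3*v - 4) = (v - 3)*(v + 2)*(v + 3)*(v + 4)*(v - 1)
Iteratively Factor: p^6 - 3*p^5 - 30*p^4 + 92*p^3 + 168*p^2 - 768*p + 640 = (p + 4)*(p^5 - 7*p^4 - 2*p^3 + 100*p^2 - 232*p + 160) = (p - 2)*(p + 4)*(p^4 - 5*p^3 - 12*p^2 + 76*p - 80) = (p - 2)^2*(p + 4)*(p^3 - 3*p^2 - 18*p + 40) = (p - 2)^2*(p + 4)^2*(p^2 - 7*p + 10) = (p - 5)*(p - 2)^2*(p + 4)^2*(p - 2)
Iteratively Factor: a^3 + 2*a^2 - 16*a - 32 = (a - 4)*(a^2 + 6*a + 8) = (a - 4)*(a + 2)*(a + 4)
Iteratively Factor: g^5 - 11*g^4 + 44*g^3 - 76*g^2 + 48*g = (g - 2)*(g^4 - 9*g^3 + 26*g^2 - 24*g) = (g - 2)^2*(g^3 - 7*g^2 + 12*g) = g*(g - 2)^2*(g^2 - 7*g + 12) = g*(g - 4)*(g - 2)^2*(g - 3)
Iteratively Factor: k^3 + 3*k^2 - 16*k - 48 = (k + 3)*(k^2 - 16) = (k - 4)*(k + 3)*(k + 4)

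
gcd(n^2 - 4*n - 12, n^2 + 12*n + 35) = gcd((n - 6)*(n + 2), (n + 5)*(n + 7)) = 1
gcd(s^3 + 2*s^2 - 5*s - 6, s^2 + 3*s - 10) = s - 2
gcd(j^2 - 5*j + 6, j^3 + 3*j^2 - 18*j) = j - 3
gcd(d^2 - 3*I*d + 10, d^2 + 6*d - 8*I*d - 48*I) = 1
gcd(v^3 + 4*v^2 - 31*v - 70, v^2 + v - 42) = v + 7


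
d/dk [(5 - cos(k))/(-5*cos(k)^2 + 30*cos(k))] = (sin(k) + 30*sin(k)/cos(k)^2 - 10*tan(k))/(5*(cos(k) - 6)^2)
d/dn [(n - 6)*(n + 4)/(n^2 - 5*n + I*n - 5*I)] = (-(n - 6)*(n + 4)*(2*n - 5 + I) + 2*(n - 1)*(n^2 - 5*n + I*n - 5*I))/(n^2 - 5*n + I*n - 5*I)^2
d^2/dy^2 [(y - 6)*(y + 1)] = 2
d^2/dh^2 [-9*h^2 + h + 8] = -18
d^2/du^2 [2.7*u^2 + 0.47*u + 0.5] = 5.40000000000000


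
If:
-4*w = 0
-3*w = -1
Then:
No Solution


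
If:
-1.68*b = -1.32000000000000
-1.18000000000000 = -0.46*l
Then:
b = 0.79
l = 2.57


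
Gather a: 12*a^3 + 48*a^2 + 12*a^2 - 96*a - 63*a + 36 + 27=12*a^3 + 60*a^2 - 159*a + 63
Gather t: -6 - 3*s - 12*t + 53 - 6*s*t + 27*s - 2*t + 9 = 24*s + t*(-6*s - 14) + 56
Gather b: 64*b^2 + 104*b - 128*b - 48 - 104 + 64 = 64*b^2 - 24*b - 88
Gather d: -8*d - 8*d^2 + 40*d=-8*d^2 + 32*d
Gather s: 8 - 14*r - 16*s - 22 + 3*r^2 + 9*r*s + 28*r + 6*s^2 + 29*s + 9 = 3*r^2 + 14*r + 6*s^2 + s*(9*r + 13) - 5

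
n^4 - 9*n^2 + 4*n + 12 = (n - 2)^2*(n + 1)*(n + 3)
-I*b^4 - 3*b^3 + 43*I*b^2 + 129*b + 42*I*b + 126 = (b - 7)*(b + 6)*(b - 3*I)*(-I*b - I)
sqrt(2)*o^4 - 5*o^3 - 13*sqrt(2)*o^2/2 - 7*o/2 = o*(o - 7*sqrt(2)/2)*(o + sqrt(2)/2)*(sqrt(2)*o + 1)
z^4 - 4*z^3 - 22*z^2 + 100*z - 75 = (z - 5)*(z - 3)*(z - 1)*(z + 5)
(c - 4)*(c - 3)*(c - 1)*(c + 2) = c^4 - 6*c^3 + 3*c^2 + 26*c - 24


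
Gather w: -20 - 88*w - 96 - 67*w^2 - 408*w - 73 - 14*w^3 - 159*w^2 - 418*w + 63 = -14*w^3 - 226*w^2 - 914*w - 126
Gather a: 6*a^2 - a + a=6*a^2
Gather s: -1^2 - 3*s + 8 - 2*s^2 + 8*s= -2*s^2 + 5*s + 7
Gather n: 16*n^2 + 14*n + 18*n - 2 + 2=16*n^2 + 32*n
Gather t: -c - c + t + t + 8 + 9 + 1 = -2*c + 2*t + 18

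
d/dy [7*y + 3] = 7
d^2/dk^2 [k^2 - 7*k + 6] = 2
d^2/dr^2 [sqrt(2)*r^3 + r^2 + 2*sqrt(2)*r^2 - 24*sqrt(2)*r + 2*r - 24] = 6*sqrt(2)*r + 2 + 4*sqrt(2)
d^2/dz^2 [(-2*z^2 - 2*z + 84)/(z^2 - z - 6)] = 8*(-z^3 + 54*z^2 - 72*z + 132)/(z^6 - 3*z^5 - 15*z^4 + 35*z^3 + 90*z^2 - 108*z - 216)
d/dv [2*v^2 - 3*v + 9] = 4*v - 3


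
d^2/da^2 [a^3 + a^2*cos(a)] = -a^2*cos(a) - 4*a*sin(a) + 6*a + 2*cos(a)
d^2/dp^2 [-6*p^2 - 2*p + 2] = -12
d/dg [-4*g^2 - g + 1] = -8*g - 1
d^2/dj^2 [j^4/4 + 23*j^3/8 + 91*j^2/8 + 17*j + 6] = 3*j^2 + 69*j/4 + 91/4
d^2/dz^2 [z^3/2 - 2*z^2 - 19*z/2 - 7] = 3*z - 4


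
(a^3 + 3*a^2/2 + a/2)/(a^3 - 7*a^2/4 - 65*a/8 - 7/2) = 4*a*(a + 1)/(4*a^2 - 9*a - 28)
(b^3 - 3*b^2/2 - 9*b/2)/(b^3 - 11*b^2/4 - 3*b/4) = 2*(2*b + 3)/(4*b + 1)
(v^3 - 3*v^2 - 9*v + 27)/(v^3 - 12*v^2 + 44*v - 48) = (v^3 - 3*v^2 - 9*v + 27)/(v^3 - 12*v^2 + 44*v - 48)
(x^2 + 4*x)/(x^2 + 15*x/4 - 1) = 4*x/(4*x - 1)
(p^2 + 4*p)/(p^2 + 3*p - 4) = p/(p - 1)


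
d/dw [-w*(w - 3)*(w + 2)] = -3*w^2 + 2*w + 6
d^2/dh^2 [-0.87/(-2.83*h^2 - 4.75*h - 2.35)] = (-13.935486*h^2 - 23.38995*h + 0.87*(5.66*h + 4.75)*(11.32*h + 9.5) - 11.57187)/(2.83*h^2 + 4.75*h + 2.35)^3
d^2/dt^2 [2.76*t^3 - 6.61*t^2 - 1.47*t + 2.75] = 16.56*t - 13.22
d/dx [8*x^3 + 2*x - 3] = 24*x^2 + 2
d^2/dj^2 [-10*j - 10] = 0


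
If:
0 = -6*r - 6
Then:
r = -1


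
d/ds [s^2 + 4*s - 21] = 2*s + 4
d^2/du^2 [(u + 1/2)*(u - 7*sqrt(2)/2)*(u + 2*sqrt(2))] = 6*u - 3*sqrt(2) + 1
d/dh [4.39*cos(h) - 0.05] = -4.39*sin(h)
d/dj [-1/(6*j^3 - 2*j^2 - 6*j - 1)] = 2*(9*j^2 - 2*j - 3)/(-6*j^3 + 2*j^2 + 6*j + 1)^2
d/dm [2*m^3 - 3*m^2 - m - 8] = 6*m^2 - 6*m - 1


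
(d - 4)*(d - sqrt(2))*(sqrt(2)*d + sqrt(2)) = sqrt(2)*d^3 - 3*sqrt(2)*d^2 - 2*d^2 - 4*sqrt(2)*d + 6*d + 8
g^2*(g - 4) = g^3 - 4*g^2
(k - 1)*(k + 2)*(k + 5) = k^3 + 6*k^2 + 3*k - 10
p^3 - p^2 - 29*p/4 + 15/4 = (p - 3)*(p - 1/2)*(p + 5/2)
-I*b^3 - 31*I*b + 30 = (b - 6*I)*(b + 5*I)*(-I*b + 1)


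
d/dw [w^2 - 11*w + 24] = 2*w - 11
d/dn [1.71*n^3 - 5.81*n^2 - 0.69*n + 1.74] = 5.13*n^2 - 11.62*n - 0.69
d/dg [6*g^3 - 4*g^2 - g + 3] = 18*g^2 - 8*g - 1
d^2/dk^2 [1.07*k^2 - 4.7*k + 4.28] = 2.14000000000000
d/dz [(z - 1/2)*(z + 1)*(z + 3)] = 3*z^2 + 7*z + 1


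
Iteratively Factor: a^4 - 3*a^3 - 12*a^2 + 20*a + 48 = (a + 2)*(a^3 - 5*a^2 - 2*a + 24) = (a + 2)^2*(a^2 - 7*a + 12) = (a - 3)*(a + 2)^2*(a - 4)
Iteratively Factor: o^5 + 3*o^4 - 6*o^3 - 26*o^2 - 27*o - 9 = (o + 3)*(o^4 - 6*o^2 - 8*o - 3) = (o + 1)*(o + 3)*(o^3 - o^2 - 5*o - 3) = (o + 1)^2*(o + 3)*(o^2 - 2*o - 3) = (o - 3)*(o + 1)^2*(o + 3)*(o + 1)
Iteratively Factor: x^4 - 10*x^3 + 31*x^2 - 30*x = (x - 5)*(x^3 - 5*x^2 + 6*x) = x*(x - 5)*(x^2 - 5*x + 6) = x*(x - 5)*(x - 2)*(x - 3)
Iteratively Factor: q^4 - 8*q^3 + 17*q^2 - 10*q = (q - 1)*(q^3 - 7*q^2 + 10*q) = q*(q - 1)*(q^2 - 7*q + 10) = q*(q - 5)*(q - 1)*(q - 2)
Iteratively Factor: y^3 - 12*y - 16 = (y + 2)*(y^2 - 2*y - 8) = (y - 4)*(y + 2)*(y + 2)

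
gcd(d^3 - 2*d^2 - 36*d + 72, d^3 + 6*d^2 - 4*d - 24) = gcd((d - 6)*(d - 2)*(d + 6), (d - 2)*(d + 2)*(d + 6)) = d^2 + 4*d - 12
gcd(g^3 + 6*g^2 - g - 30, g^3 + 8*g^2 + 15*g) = g^2 + 8*g + 15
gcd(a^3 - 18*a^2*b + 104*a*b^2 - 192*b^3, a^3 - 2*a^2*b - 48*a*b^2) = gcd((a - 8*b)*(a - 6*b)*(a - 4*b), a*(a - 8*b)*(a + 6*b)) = a - 8*b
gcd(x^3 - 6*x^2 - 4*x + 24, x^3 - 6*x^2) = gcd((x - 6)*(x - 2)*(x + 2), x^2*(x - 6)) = x - 6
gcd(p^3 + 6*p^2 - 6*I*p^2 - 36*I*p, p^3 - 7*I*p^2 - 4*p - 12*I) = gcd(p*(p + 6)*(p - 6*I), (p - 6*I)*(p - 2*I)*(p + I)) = p - 6*I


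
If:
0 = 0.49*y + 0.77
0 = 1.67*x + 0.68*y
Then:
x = 0.64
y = -1.57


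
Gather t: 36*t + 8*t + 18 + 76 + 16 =44*t + 110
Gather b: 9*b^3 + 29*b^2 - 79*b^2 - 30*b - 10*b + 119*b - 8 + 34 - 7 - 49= 9*b^3 - 50*b^2 + 79*b - 30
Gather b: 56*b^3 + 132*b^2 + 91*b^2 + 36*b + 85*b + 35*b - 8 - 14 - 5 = 56*b^3 + 223*b^2 + 156*b - 27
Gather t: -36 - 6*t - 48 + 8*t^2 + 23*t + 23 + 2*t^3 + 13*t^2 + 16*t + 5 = 2*t^3 + 21*t^2 + 33*t - 56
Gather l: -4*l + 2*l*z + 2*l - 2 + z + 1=l*(2*z - 2) + z - 1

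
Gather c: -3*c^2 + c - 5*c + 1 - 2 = -3*c^2 - 4*c - 1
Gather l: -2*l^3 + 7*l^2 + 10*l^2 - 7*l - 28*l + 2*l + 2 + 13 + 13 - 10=-2*l^3 + 17*l^2 - 33*l + 18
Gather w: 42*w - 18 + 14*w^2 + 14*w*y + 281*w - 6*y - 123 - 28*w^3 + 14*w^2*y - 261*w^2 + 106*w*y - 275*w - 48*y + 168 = -28*w^3 + w^2*(14*y - 247) + w*(120*y + 48) - 54*y + 27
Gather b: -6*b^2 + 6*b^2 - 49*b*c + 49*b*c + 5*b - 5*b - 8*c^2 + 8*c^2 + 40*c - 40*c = 0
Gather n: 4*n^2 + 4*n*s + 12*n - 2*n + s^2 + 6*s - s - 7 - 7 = 4*n^2 + n*(4*s + 10) + s^2 + 5*s - 14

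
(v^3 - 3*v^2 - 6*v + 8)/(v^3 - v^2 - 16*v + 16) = (v + 2)/(v + 4)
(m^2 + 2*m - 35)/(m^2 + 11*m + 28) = (m - 5)/(m + 4)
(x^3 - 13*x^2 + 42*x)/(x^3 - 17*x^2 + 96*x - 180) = x*(x - 7)/(x^2 - 11*x + 30)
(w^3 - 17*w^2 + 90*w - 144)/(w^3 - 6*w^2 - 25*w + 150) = (w^2 - 11*w + 24)/(w^2 - 25)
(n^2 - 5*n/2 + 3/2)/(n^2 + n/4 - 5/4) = 2*(2*n - 3)/(4*n + 5)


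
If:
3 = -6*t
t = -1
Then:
No Solution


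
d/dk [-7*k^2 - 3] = -14*k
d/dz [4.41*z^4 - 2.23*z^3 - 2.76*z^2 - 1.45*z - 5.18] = 17.64*z^3 - 6.69*z^2 - 5.52*z - 1.45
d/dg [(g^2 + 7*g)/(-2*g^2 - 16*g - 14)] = -1/(2*g^2 + 4*g + 2)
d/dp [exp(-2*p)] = -2*exp(-2*p)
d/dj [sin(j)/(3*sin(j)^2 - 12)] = (cos(j)^2 - 5)*cos(j)/(3*(sin(j)^2 - 4)^2)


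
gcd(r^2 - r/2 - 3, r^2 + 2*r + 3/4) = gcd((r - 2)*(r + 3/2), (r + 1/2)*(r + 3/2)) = r + 3/2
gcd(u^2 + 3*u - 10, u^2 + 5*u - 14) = u - 2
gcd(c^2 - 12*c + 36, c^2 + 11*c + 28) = 1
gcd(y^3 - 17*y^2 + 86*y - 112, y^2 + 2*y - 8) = y - 2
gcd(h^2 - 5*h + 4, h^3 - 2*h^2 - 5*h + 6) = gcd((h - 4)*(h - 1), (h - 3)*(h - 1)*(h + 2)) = h - 1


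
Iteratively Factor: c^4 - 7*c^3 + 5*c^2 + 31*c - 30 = (c - 5)*(c^3 - 2*c^2 - 5*c + 6) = (c - 5)*(c - 1)*(c^2 - c - 6) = (c - 5)*(c - 1)*(c + 2)*(c - 3)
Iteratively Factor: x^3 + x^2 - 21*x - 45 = (x + 3)*(x^2 - 2*x - 15) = (x + 3)^2*(x - 5)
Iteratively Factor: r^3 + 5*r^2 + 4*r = (r)*(r^2 + 5*r + 4) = r*(r + 4)*(r + 1)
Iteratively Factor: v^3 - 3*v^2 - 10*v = (v)*(v^2 - 3*v - 10) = v*(v + 2)*(v - 5)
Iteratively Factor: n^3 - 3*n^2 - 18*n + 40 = (n - 2)*(n^2 - n - 20) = (n - 5)*(n - 2)*(n + 4)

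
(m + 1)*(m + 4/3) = m^2 + 7*m/3 + 4/3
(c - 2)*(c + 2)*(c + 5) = c^3 + 5*c^2 - 4*c - 20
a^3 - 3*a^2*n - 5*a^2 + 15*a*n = a*(a - 5)*(a - 3*n)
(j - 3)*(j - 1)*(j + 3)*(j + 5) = j^4 + 4*j^3 - 14*j^2 - 36*j + 45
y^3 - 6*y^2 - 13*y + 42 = (y - 7)*(y - 2)*(y + 3)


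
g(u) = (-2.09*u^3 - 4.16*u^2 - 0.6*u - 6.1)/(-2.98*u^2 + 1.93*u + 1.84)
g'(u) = (5.96*u - 1.93)*(-2.09*u^3 - 4.16*u^2 - 0.6*u - 6.1)/(-2.98*u^2 + 1.93*u + 1.84)^2 + (-6.27*u^2 - 8.32*u - 0.6)/(-2.98*u^2 + 1.93*u + 1.84)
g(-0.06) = -3.55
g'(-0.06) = 4.66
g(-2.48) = -0.08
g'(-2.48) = 0.81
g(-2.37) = 0.01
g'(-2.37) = 0.84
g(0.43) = -3.44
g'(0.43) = -3.55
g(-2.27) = 0.10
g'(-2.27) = 0.87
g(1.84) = 7.30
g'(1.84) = -6.14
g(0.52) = -3.84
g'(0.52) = -5.45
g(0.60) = -4.37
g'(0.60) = -7.81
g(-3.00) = -0.48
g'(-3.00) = 0.73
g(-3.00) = -0.48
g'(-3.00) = 0.73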